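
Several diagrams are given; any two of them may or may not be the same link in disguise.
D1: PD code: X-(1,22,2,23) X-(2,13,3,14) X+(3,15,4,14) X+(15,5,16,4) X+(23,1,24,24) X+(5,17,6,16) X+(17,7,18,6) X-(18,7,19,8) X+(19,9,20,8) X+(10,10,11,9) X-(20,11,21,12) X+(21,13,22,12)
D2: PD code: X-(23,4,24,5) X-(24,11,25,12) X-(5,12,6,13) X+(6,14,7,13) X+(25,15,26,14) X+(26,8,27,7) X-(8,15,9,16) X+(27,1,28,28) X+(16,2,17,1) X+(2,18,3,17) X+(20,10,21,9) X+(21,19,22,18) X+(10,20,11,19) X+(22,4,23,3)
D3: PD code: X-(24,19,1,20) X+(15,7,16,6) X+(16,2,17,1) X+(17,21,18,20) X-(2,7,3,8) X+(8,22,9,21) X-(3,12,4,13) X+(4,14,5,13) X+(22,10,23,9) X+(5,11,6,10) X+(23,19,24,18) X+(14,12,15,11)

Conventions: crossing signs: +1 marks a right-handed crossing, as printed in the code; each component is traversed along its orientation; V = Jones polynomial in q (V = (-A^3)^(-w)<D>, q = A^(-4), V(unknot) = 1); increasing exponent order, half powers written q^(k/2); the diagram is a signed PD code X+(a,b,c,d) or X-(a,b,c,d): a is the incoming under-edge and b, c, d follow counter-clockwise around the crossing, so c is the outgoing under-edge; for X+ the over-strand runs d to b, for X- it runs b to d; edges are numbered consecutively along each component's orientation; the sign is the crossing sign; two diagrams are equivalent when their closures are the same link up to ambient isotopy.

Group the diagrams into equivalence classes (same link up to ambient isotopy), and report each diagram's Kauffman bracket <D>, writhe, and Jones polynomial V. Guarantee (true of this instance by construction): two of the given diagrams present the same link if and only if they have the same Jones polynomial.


grouping into links: {D1} | {D2, D3}
V(D1) = q + q^3 - q^4  (w +4, c 12, <D> = -A^-4 + 1 + A^8)
V(D2) = q - q^2 + 2q^3 - q^4 + q^5 - q^6  (w +6, c 14, <D> = -A^-6 + A^-2 - A^2 + 2A^6 - A^10 + A^14)
V(D3) = q - q^2 + 2q^3 - q^4 + q^5 - q^6  [12 crossings, <D> = -A^-6 + A^-2 - A^2 + 2A^6 - A^10 + A^14, w = +6]
why: V(q) takes 2 values over 3 diagrams, fixing the grouping


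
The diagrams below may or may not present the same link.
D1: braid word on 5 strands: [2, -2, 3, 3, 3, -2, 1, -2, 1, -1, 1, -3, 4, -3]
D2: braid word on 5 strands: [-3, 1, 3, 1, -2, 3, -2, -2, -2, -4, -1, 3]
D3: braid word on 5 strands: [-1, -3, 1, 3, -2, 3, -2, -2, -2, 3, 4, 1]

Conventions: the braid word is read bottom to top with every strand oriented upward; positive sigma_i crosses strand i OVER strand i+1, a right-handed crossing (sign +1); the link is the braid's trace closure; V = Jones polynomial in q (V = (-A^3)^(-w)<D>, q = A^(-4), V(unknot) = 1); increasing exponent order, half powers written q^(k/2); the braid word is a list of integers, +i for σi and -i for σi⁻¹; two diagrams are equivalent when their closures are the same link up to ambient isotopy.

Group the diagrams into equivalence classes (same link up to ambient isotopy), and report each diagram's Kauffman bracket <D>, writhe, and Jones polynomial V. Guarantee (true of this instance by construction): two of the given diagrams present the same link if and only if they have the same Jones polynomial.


classes: {D1} | {D2, D3}
V(D1) = q^-2 - q^-1 + 1 - q + q^2  [14 crossings, <D> = A^-2 - A^2 + A^6 - A^10 + A^14, w = +2]
V(D2) = q^-5 - 2q^-4 + 2q^-3 - 2q^-2 + 2q^-1 - 1 + q  (w -2, c 12, <D> = A^-10 - A^-6 + 2A^-2 - 2A^2 + 2A^6 - 2A^10 + A^14)
V(D3) = q^-5 - 2q^-4 + 2q^-3 - 2q^-2 + 2q^-1 - 1 + q  (w 0, c 12, <D> = A^-4 - 1 + 2A^4 - 2A^8 + 2A^12 - 2A^16 + A^20)
insight: 2 classes among 3 diagrams; unequal V(q) rules out equality


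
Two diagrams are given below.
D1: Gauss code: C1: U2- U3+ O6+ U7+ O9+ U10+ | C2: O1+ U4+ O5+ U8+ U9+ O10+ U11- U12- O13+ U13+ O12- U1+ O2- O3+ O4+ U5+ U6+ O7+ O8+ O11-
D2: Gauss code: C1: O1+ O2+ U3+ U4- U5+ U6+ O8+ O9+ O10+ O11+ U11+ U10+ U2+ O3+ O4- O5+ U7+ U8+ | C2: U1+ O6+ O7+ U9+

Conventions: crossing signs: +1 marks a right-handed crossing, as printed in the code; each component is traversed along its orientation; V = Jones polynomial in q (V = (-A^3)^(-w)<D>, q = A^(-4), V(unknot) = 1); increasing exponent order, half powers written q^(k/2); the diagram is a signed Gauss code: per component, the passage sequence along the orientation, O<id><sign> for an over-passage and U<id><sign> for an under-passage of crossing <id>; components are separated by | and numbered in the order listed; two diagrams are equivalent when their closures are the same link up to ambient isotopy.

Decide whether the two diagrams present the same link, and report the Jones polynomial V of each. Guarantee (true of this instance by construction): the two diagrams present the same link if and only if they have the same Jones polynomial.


equivalent: yes
D1 (bracket -A^-9 + A^-5 + A^3 + A^11; 13 crossings at w = +7): V = -q^(5/2) - q^(9/2) - q^(13/2) + q^(15/2)
D2 (bracket -A^-3 + A + A^9 + A^17; 11 crossings at w = +9): V = -q^(5/2) - q^(9/2) - q^(13/2) + q^(15/2)
key observation: all 2 diagrams share one V(q), hence one class


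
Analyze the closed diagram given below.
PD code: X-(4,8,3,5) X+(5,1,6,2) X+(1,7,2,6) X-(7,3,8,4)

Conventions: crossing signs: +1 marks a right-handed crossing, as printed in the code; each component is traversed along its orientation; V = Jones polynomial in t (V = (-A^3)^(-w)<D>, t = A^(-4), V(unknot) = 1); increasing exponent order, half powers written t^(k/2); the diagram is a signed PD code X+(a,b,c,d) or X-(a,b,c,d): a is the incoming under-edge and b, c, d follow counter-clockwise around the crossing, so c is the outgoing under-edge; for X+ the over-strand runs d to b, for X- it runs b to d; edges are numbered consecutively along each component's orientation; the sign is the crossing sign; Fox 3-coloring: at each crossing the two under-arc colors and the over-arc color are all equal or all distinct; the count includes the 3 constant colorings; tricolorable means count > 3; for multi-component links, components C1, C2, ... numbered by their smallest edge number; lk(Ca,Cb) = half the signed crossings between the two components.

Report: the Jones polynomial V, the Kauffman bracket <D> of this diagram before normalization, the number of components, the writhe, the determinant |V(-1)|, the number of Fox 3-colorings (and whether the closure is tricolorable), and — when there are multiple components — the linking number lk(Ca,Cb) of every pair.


Jones polynomial: V(t) = t^-2 + 2 + t^2
<D> = A^-8 + 2 + A^8; writhe 0
components 3, writhe 0 (4 crossings)
linking number lk(C1,C2) = 0
lk(C1,C3): +1
lk(C2,C3) = -1
3-colorings: 3 of 3^4, det 4 — not tricolorable
note: |V(-1)| = 4: so not tricolorable, since 3 does not divide 4


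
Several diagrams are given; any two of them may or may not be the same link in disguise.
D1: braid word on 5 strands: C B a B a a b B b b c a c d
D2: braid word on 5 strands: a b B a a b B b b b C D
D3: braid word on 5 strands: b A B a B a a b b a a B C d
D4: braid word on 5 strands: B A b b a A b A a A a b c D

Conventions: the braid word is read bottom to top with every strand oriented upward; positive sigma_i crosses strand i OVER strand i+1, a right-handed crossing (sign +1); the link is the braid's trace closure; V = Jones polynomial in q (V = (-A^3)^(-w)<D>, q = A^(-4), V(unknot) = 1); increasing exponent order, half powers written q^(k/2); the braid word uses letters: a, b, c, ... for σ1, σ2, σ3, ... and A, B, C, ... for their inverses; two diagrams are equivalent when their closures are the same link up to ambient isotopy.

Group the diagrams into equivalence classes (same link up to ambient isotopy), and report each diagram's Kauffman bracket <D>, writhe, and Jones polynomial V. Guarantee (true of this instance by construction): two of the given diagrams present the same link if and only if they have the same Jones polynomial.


grouping into links: {D1, D3} | {D2} | {D4}
V(D1) = 2q - 2q^2 + 3q^3 - 3q^4 + 2q^5 - 2q^6 + q^7  (w +6, c 14, <D> = A^-10 - 2A^-6 + 2A^-2 - 3A^2 + 3A^6 - 2A^10 + 2A^14)
D2 (bracket A^-20 - 2A^-16 + A^-12 - 2A^-8 + 2A^-4 + A^4; 12 crossings at w = +4): V = q^2 + 2q^4 - 2q^5 + q^6 - 2q^7 + q^8
V(D3) = 2q - 2q^2 + 3q^3 - 3q^4 + 2q^5 - 2q^6 + q^7  (w +4, c 14, <D> = A^-16 - 2A^-12 + 2A^-8 - 3A^-4 + 3 - 2A^4 + 2A^8)
D4 (bracket -A^-10 + A^-6 + A^2; 14 crossings at w = +2): V = q + q^3 - q^4
key observation: 3 classes among 4 diagrams; unequal V(q) rules out equality


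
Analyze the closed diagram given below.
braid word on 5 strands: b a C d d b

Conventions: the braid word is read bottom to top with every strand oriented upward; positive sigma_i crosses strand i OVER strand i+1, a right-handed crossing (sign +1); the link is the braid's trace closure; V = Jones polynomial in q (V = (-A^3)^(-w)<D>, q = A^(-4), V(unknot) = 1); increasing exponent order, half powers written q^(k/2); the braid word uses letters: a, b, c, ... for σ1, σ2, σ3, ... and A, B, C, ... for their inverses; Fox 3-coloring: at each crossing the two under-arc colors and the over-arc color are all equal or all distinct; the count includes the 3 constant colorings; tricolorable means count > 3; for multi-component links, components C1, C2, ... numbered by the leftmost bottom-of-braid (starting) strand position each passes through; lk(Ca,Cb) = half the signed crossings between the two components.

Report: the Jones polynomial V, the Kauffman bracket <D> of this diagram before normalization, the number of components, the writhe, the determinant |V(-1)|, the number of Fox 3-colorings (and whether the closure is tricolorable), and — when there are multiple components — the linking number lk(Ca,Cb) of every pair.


Jones polynomial: V(q) = q + 2q^3 + q^5
<D> = A^-8 + 2 + A^8; writhe +4
components 3, writhe +4 (6 crossings)
linking number lk(C1,C2) = +1
lk(C1,C3): 0
lk(C2,C3) = +1
3-colorings: 3 of 3^6, det 4 — not tricolorable
note: w = +4 shifts under R1 moves; the (-A^3)^(-4) factor cancels that in V


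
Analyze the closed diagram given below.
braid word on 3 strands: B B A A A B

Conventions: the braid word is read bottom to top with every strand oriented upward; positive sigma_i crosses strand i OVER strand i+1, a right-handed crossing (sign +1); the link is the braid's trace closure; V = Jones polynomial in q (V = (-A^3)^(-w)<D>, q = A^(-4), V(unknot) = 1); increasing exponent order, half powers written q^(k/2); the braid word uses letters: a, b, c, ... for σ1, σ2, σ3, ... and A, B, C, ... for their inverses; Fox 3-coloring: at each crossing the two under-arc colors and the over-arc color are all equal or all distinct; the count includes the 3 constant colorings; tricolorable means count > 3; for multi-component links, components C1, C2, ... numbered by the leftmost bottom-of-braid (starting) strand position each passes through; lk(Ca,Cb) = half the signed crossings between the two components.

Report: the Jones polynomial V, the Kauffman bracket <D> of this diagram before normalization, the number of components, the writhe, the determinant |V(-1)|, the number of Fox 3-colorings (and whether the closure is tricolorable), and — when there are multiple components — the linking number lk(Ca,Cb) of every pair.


V = q^-8 - 2q^-7 + q^-6 - 2q^-5 + 2q^-4 + q^-2
<D> = A^-10 + 2A^-2 - 2A^2 + A^6 - 2A^10 + A^14 (w = -6)
1 component over 6 crossings, w = -6
27 Fox colorings among 3^6, |V(-1)| = 9: tricolorable
why: |V(-1)| = 9: so tricolorable, since 3 divides 9


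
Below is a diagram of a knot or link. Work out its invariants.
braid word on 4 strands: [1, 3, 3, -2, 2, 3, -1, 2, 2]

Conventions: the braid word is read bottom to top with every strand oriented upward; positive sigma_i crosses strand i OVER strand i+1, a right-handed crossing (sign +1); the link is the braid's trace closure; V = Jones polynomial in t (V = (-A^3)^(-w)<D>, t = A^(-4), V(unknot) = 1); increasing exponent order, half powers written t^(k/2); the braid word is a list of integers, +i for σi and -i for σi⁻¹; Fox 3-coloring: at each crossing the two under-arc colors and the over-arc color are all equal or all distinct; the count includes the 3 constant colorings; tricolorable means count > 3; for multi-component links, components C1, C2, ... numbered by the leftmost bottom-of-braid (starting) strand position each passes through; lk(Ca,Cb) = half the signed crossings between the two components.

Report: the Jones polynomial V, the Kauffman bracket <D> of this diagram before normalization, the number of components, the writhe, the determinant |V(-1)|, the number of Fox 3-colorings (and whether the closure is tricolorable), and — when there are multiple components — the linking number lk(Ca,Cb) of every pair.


V(t) = t + t^2 + 2t^3 + t^4 - t^7
bracket: A^-13 - A^-1 - 2A^3 - A^7 - A^11, w = +5
3 components, writhe +5, over 9 crossings
lk(C1,C2) = 0
linking number lk(C1,C3) = 0
lk(C2,C3): +1
det 0, colorings 27 of 3^9 — tricolorable
observation: det 0 = |V(-1)|; divisible by 3, so tricolorable


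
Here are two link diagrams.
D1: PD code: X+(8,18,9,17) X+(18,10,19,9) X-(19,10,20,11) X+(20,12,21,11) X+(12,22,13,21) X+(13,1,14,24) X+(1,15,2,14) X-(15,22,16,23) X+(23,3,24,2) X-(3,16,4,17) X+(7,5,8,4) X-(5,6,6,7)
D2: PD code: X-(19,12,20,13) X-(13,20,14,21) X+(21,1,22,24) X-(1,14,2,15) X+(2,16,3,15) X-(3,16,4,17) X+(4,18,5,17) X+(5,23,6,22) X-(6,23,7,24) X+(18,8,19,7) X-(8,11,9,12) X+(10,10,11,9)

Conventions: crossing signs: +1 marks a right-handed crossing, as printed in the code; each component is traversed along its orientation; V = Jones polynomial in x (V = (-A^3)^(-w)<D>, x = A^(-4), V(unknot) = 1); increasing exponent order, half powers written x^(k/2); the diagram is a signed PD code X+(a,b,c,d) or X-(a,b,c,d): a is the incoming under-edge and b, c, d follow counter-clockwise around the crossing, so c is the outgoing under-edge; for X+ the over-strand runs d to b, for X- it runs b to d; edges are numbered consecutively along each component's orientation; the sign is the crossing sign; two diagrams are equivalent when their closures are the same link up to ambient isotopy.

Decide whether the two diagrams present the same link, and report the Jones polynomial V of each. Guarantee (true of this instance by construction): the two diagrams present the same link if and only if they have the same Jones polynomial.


equivalent: no
D1 (bracket -A^-12 + A^-8 - A^-4 + 2 - A^4 + A^8; 12 crossings at w = +4): V = x - x^2 + 2x^3 - x^4 + x^5 - x^6
V(D2) = 1  [12 crossings, <D> = 1, w = 0]
observation: 2 classes among 2 diagrams; unequal V(x) rules out equality


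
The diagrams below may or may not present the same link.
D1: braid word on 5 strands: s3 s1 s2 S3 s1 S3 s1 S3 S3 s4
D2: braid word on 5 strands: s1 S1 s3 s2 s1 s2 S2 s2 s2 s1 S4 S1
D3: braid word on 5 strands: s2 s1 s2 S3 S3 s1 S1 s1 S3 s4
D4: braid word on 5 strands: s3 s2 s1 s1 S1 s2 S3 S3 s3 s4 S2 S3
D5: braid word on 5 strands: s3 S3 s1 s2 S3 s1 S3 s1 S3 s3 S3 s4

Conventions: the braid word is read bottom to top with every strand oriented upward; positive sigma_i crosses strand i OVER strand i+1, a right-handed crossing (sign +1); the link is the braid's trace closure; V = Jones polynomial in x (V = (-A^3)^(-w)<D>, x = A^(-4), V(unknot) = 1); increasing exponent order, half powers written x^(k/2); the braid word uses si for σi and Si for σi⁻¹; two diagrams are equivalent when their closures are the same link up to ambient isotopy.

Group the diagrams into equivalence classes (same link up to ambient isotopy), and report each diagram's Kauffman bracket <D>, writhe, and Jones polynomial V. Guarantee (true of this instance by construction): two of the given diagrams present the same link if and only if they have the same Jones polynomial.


equivalence classes: {D1, D3, D5} | {D2} | {D4}
D1 (bracket -A^-6 + A^-2 - A^2 + 3A^6 - A^10 + A^14 - A^18; 10 crossings at w = +2): V = -x^-3 + x^-2 - x^-1 + 3 - x + x^2 - x^3
V(D2) = x + x^3 - x^4  [12 crossings, <D> = -A^-4 + 1 + A^8, w = +4]
V(D3) = -x^-3 + x^-2 - x^-1 + 3 - x + x^2 - x^3  (w +2, c 10, <D> = -A^-6 + A^-2 - A^2 + 3A^6 - A^10 + A^14 - A^18)
V(D4) = 1  (w +2, c 12, <D> = A^6)
V(D5) = -x^-3 + x^-2 - x^-1 + 3 - x + x^2 - x^3  [12 crossings, <D> = -A^-6 + A^-2 - A^2 + 3A^6 - A^10 + A^14 - A^18, w = +2]
observation: 3 values of V(x) split the 5 diagrams


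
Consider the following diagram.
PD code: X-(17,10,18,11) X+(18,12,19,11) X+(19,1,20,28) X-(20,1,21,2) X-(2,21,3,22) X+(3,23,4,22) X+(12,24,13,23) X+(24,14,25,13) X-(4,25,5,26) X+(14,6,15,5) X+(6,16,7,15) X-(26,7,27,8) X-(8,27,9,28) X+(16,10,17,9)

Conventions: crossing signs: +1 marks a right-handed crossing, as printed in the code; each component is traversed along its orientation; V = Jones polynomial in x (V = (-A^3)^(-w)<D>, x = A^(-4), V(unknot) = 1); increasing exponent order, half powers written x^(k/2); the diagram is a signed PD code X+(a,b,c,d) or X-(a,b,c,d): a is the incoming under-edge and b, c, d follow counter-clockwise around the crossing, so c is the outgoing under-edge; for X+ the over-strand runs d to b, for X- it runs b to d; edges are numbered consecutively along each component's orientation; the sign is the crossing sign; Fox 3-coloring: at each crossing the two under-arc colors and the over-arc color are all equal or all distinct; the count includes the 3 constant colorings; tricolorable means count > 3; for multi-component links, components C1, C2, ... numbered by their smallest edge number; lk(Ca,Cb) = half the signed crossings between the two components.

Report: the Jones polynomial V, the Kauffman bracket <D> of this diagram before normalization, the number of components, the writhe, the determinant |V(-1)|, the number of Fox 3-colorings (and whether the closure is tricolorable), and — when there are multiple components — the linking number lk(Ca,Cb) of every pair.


Jones polynomial: V(x) = -x^-2 + 2x^-1 - 3 + 5x - 4x^2 + 5x^3 - 4x^4 + 2x^5 - x^6
<D> = -A^-18 + 2A^-14 - 4A^-10 + 5A^-6 - 4A^-2 + 5A^2 - 3A^6 + 2A^10 - A^14; writhe +2
components 1, writhe +2 (14 crossings)
3-colorings: 9 of 3^14, det 27 — tricolorable
note: the span of V is 8, forcing >= 8 crossings in any diagram


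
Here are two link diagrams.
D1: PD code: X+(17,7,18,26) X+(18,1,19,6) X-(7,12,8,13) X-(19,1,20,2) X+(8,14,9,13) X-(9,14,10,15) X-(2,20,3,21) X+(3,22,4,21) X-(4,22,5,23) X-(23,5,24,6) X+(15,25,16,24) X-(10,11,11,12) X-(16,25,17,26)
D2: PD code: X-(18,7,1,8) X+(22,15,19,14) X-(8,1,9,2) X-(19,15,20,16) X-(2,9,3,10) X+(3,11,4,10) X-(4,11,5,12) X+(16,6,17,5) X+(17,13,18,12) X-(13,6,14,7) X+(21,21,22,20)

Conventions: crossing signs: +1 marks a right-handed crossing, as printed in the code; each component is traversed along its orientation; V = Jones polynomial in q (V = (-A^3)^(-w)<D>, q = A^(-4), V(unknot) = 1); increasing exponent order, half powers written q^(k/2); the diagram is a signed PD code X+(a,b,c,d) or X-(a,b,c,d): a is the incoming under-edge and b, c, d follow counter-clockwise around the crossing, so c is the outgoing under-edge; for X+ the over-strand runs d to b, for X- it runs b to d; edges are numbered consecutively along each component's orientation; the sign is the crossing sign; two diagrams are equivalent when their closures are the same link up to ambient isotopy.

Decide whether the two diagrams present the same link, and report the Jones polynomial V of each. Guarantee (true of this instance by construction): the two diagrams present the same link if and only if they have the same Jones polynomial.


equivalent: no
D1 (bracket A^-7 + A; 13 crossings at w = -3): V = -q^(-5/2) - q^(-1/2)
V(D2) = q^(-9/2) - q^(-5/2) - q^(-3/2) - q^(-1/2)  (w -1, c 11, <D> = A^-1 + A^3 + A^7 - A^15)
key observation: 2 values of V(q) split the 2 diagrams


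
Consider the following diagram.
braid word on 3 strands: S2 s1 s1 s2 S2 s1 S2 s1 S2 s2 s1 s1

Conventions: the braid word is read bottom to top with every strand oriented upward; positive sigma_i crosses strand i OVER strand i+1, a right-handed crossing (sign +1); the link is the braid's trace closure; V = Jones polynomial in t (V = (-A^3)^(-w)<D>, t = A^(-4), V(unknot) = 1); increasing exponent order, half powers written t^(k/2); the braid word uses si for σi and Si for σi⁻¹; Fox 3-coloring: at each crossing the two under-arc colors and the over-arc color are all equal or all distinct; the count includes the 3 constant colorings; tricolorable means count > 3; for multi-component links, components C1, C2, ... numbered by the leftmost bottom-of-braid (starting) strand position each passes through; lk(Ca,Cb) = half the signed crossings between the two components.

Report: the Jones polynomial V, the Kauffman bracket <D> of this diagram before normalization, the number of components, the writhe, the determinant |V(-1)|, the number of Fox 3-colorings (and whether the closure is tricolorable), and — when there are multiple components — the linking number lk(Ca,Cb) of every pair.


V(t) = 1 - t + 3t^2 - 3t^3 + 3t^4 - 4t^5 + 3t^6 - 2t^7 + t^8
bracket: A^-20 - 2A^-16 + 3A^-12 - 4A^-8 + 3A^-4 - 3 + 3A^4 - A^8 + A^12, w = +4
1 component, writhe +4, over 12 crossings
det 21, colorings 9 of 3^12 — tricolorable
observation: the span of V is 8, forcing >= 8 crossings in any diagram


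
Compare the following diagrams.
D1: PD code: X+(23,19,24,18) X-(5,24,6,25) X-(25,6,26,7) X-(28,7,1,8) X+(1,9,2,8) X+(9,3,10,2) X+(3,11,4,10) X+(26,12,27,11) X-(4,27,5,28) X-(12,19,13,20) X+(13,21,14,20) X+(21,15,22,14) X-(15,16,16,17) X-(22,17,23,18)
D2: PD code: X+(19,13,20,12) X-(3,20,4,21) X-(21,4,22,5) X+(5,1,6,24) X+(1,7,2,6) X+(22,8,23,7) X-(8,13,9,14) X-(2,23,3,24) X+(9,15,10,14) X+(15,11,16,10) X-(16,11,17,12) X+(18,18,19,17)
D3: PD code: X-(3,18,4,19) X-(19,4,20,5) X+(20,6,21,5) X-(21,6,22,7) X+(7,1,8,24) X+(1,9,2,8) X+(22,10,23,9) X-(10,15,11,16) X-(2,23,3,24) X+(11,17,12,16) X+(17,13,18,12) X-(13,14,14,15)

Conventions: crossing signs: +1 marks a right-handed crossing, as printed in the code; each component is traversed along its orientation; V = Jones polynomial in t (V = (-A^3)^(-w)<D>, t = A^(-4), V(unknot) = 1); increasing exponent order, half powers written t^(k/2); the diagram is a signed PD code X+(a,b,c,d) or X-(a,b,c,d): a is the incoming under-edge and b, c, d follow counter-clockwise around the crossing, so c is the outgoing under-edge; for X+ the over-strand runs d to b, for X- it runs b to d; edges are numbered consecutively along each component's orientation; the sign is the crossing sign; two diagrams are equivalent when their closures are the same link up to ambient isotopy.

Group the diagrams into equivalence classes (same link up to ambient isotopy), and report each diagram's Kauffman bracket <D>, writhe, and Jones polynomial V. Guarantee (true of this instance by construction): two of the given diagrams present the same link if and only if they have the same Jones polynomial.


classes: {D1, D2, D3}
V(D1) = t^-2 - t^-1 + 1 - t + t^2  [14 crossings, <D> = A^-8 - A^-4 + 1 - A^4 + A^8, w = 0]
V(D2) = t^-2 - t^-1 + 1 - t + t^2  [12 crossings, <D> = A^-2 - A^2 + A^6 - A^10 + A^14, w = +2]
V(D3) = t^-2 - t^-1 + 1 - t + t^2  [12 crossings, <D> = A^-8 - A^-4 + 1 - A^4 + A^8, w = 0]
note: one V(t) for all 3 diagrams — one class (guaranteed)


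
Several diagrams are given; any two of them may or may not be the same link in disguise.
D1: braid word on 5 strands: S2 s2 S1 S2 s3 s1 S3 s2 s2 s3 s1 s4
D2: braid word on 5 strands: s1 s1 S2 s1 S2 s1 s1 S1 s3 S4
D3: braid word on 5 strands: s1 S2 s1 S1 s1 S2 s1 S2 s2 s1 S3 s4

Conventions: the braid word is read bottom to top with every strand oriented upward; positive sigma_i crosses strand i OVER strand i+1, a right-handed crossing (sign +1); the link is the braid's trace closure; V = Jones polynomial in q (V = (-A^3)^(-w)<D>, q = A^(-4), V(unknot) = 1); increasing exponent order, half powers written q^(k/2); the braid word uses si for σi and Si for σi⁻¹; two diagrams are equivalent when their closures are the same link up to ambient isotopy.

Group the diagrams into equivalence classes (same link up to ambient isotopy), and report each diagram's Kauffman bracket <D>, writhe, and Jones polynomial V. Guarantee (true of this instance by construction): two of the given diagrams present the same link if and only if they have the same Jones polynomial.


equivalence classes: {D1} | {D2, D3}
D1 (bracket A^12; 12 crossings at w = +4): V = 1
V(D2) = q^-1 - 1 + 2q - 2q^2 + 2q^3 - 2q^4 + q^5  [10 crossings, <D> = A^-14 - 2A^-10 + 2A^-6 - 2A^-2 + 2A^2 - A^6 + A^10, w = +2]
V(D3) = q^-1 - 1 + 2q - 2q^2 + 2q^3 - 2q^4 + q^5  (w +2, c 12, <D> = A^-14 - 2A^-10 + 2A^-6 - 2A^-2 + 2A^2 - A^6 + A^10)
observation: V(q) takes 2 values over 3 diagrams, fixing the grouping


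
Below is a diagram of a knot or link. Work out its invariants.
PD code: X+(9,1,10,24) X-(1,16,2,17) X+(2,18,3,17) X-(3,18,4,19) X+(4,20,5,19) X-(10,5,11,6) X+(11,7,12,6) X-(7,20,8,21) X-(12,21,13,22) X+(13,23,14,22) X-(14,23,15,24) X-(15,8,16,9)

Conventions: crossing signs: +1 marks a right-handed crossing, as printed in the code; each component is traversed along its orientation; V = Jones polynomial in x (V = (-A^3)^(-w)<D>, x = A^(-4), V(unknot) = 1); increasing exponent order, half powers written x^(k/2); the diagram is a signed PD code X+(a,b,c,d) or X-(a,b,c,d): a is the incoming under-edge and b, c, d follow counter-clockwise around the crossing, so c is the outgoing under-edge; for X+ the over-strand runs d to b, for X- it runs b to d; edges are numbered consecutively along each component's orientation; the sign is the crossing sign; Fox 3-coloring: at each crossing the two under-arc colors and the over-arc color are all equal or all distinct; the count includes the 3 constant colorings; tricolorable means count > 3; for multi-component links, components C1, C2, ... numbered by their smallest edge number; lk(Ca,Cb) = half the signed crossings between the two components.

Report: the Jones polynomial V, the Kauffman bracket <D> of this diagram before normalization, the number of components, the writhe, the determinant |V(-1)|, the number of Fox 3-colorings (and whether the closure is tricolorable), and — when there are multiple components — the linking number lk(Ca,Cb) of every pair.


V(x) = 1
bracket: A^-6, w = -2
1 component, writhe -2, over 12 crossings
det 1, colorings 3 of 3^12 — not tricolorable
observation: w = -2 shifts under R1 moves; the (-A^3)^(2) factor cancels that in V


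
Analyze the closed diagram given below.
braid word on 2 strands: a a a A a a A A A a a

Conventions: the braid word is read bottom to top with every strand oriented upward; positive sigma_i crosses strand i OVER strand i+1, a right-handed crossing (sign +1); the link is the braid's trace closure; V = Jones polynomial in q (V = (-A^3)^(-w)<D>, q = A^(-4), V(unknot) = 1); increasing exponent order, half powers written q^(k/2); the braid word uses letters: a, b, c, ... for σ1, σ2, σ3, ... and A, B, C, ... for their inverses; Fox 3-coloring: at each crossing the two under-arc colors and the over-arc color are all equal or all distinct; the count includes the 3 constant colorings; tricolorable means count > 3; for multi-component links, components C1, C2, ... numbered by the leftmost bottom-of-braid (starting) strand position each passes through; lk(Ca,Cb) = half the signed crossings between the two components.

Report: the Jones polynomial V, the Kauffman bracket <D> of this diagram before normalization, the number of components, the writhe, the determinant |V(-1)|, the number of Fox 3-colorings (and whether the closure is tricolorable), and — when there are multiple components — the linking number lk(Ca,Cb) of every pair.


V = q + q^3 - q^4
<D> = A^-7 - A^-3 - A^5 (w = +3)
1 component over 11 crossings, w = +3
9 Fox colorings among 3^11, |V(-1)| = 3: tricolorable
why: the word shrinks to σ1 σ1 σ1 after cancelling


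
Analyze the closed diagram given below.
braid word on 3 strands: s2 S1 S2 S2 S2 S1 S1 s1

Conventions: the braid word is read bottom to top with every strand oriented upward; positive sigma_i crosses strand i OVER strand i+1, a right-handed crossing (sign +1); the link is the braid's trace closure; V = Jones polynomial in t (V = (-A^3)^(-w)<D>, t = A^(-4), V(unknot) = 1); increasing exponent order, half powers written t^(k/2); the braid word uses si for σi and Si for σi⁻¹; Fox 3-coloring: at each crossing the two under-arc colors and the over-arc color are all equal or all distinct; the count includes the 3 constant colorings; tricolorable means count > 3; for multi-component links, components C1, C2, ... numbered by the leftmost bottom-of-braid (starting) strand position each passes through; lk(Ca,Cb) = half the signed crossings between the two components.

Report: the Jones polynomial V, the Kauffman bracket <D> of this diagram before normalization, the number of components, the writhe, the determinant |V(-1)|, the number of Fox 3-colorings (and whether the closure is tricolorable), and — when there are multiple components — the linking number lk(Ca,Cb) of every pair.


V(t) = -t^-6 + t^-5 - t^-4 + 2t^-3 - t^-2 + t^-1
bracket: A^-8 - A^-4 + 2 - A^4 + A^8 - A^12, w = -4
1 component, writhe -4, over 8 crossings
det 7, colorings 3 of 3^8 — not tricolorable
observation: w = -4 shifts under R1 moves; the (-A^3)^(4) factor cancels that in V


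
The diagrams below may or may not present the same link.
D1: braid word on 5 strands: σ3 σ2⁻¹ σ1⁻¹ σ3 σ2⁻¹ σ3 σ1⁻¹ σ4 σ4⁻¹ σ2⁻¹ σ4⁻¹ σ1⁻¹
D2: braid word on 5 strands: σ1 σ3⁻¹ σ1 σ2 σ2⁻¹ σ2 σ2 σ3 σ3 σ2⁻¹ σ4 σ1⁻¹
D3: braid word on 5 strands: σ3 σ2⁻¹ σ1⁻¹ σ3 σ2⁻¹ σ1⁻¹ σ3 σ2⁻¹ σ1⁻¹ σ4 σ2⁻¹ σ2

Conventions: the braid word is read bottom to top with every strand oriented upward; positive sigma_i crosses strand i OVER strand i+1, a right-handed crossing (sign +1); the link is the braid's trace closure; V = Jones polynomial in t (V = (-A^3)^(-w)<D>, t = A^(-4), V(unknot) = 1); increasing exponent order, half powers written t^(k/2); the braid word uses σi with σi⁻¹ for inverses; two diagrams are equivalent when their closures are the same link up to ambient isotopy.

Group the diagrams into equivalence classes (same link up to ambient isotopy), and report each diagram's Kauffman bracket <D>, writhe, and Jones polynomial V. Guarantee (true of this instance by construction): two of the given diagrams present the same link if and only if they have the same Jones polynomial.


grouping into links: {D1, D3} | {D2}
V(D1) = 2t^-5 - 4t^-4 + 4t^-3 - 5t^-2 + 5t^-1 - 3 + 3t - t^2  (w -4, c 12, <D> = -A^-20 + 3A^-16 - 3A^-12 + 5A^-8 - 5A^-4 + 4 - 4A^4 + 2A^8)
D2 (bracket -A^-4 + 1 + A^8; 12 crossings at w = +4): V = t + t^3 - t^4
D3 (bracket -A^-14 + 3A^-10 - 3A^-6 + 5A^-2 - 5A^2 + 4A^6 - 4A^10 + 2A^14; 12 crossings at w = -2): V = 2t^-5 - 4t^-4 + 4t^-3 - 5t^-2 + 5t^-1 - 3 + 3t - t^2
why: comparing 3 Jones polynomials yields 2 groups


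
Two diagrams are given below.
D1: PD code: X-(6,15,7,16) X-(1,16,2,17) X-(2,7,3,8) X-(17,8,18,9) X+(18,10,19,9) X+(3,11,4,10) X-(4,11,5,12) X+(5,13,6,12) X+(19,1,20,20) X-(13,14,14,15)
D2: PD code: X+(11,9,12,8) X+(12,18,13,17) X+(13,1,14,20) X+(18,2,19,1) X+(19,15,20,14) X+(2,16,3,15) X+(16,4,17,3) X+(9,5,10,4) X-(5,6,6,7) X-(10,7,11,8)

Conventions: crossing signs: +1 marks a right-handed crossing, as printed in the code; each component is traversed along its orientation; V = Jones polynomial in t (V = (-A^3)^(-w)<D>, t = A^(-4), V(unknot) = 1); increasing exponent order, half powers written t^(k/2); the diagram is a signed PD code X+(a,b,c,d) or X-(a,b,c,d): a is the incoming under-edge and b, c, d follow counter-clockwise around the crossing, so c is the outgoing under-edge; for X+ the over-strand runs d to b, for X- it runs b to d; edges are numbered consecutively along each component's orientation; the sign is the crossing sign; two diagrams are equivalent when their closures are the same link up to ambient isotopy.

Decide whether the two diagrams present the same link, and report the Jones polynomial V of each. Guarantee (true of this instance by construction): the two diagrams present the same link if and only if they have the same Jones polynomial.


equivalent: no
V(D1) = 1  (w -2, c 10, <D> = A^-6)
V(D2) = t^2 + t^4 - t^5 + t^6 - t^7  (w +6, c 10, <D> = -A^-10 + A^-6 - A^-2 + A^2 + A^10)
why: comparing 2 Jones polynomials yields 2 groups


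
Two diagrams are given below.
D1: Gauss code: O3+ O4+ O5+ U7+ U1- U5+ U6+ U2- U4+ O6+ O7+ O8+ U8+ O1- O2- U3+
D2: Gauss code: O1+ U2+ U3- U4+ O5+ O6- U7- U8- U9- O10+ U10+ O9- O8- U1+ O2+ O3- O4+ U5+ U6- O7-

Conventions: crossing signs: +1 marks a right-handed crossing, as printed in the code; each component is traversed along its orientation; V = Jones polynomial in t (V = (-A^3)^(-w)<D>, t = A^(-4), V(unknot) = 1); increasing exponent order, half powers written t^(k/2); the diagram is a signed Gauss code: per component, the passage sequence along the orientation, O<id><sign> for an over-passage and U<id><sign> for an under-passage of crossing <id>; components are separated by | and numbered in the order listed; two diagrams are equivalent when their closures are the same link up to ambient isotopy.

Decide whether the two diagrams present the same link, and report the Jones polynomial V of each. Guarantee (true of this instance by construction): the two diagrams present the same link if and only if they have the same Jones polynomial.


equivalent: yes
D1 (bracket A^12; 8 crossings at w = +4): V = 1
D2 (bracket 1; 10 crossings at w = 0): V = 1
key observation: from 8 to 10 crossings by R-moves: one link, two diagrams


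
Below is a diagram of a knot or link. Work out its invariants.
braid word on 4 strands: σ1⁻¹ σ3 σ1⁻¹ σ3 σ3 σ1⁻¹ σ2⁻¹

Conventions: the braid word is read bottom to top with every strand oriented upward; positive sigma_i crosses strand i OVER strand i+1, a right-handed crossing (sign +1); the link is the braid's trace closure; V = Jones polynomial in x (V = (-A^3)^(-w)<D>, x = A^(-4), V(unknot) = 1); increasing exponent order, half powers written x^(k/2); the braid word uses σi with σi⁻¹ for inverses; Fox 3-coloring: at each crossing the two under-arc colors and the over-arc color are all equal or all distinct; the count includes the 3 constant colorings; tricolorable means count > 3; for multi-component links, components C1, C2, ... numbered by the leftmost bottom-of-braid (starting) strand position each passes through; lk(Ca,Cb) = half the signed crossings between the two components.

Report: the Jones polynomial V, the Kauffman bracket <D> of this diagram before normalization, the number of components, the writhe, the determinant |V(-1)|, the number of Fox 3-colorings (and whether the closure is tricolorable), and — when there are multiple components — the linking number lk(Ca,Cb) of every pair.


Jones polynomial: V(x) = -x^-3 + x^-2 - x^-1 + 3 - x + x^2 - x^3
<D> = A^-15 - A^-11 + A^-7 - 3A^-3 + A - A^5 + A^9; writhe -1
components 1, writhe -1 (7 crossings)
3-colorings: 27 of 3^7, det 9 — tricolorable
note: palindromic: swapping x for 1/x fixes V


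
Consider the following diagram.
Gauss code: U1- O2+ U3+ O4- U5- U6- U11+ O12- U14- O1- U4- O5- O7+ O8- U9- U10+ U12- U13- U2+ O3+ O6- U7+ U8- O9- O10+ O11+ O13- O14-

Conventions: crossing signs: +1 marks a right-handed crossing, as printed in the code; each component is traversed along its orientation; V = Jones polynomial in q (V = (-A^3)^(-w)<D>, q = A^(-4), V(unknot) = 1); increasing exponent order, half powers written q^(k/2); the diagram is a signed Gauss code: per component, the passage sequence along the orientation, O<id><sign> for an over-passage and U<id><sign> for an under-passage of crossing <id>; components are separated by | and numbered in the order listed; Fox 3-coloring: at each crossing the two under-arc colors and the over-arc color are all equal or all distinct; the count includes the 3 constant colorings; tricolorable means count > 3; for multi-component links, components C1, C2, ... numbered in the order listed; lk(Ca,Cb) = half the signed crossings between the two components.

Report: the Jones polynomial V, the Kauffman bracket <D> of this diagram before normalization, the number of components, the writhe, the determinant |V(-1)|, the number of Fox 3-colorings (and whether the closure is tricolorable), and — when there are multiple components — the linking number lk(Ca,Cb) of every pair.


Jones polynomial: V(q) = -q^-6 + q^-5 - q^-4 + 2q^-3 - q^-2 + q^-1
<D> = A^-8 - A^-4 + 2 - A^4 + A^8 - A^12; writhe -4
components 1, writhe -4 (14 crossings)
3-colorings: 3 of 3^14, det 7 — not tricolorable
note: w = -4 (over 14 crossings) is diagram-only; (-A^3)^(4) removes it from V


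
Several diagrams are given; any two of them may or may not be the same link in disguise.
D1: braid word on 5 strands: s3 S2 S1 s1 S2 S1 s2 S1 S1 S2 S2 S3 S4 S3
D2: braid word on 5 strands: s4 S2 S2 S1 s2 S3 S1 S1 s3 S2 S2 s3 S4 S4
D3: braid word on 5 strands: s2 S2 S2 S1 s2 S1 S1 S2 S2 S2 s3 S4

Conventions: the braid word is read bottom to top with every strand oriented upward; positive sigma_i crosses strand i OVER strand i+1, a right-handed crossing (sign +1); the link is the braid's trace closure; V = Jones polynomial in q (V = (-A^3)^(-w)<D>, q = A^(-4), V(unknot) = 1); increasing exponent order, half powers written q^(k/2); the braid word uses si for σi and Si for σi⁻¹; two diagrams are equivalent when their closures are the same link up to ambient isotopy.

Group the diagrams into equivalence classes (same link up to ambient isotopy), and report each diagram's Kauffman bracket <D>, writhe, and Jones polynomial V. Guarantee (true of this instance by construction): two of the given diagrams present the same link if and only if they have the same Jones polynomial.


classes: {D1, D2, D3}
V(D1) = -q^-9 + 2q^-8 - 3q^-7 + 3q^-6 - 3q^-5 + 3q^-4 - q^-3 + q^-2  [14 crossings, <D> = A^-16 - A^-12 + 3A^-8 - 3A^-4 + 3 - 3A^4 + 2A^8 - A^12, w = -8]
D2 (bracket A^-10 - A^-6 + 3A^-2 - 3A^2 + 3A^6 - 3A^10 + 2A^14 - A^18; 14 crossings at w = -6): V = -q^-9 + 2q^-8 - 3q^-7 + 3q^-6 - 3q^-5 + 3q^-4 - q^-3 + q^-2
V(D3) = -q^-9 + 2q^-8 - 3q^-7 + 3q^-6 - 3q^-5 + 3q^-4 - q^-3 + q^-2  (w -6, c 12, <D> = A^-10 - A^-6 + 3A^-2 - 3A^2 + 3A^6 - 3A^10 + 2A^14 - A^18)
insight: one V(q) for all 3 diagrams — one class (guaranteed)


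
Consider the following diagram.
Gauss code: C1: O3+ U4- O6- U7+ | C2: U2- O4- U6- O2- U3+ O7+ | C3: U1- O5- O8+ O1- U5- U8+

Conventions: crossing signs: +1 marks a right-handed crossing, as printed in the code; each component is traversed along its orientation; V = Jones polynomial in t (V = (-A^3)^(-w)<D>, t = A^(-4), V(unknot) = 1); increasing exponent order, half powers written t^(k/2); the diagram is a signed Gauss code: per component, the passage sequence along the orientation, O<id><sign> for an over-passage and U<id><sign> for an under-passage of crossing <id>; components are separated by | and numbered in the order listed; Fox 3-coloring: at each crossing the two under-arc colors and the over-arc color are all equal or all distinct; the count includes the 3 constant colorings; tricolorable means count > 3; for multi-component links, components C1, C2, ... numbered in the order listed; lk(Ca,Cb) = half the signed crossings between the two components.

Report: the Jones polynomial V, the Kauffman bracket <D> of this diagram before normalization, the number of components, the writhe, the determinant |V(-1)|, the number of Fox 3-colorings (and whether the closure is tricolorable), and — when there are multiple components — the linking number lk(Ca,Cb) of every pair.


V = -t^-4 + t^-3 + t^-2 + t^-1 + 1 + t^2
<D> = A^-14 + A^-6 + A^-2 + A^2 + A^6 - A^10 (w = -2)
3 components over 8 crossings, w = -2
lk(C1,C2): 0
lk(C1,C3) = 0
linking number lk(C2,C3) = 0
9 Fox colorings among 3^8, |V(-1)| = 0: tricolorable
why: det 0 = |V(-1)|; divisible by 3, so tricolorable


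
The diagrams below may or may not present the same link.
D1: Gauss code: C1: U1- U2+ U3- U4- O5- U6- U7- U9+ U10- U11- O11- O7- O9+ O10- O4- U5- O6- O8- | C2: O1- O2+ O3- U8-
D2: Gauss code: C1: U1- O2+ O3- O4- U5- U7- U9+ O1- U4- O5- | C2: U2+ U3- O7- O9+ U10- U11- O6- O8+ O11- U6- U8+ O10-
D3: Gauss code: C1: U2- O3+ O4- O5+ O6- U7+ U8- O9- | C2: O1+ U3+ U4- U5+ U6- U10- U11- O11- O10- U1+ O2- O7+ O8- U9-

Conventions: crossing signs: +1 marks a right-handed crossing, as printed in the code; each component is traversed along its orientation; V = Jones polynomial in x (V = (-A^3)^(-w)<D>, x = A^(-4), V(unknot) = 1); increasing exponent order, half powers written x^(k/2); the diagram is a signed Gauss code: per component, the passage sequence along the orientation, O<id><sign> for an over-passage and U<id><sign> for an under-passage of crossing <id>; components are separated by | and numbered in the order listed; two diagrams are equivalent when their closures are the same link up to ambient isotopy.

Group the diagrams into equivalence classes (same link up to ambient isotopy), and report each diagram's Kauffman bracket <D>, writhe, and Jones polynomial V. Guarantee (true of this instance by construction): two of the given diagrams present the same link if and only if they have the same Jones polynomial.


equivalence classes: {D1} | {D2} | {D3}
D1 (bracket A^-15 + 2A^-7 - A^-3 + A - A^5; 11 crossings at w = -7): V = x^(-13/2) - x^(-11/2) + x^(-9/2) - 2x^(-7/2) - x^(-3/2)
V(D2) = x^(-9/2) - x^(-5/2) - x^(-3/2) - x^(-1/2)  [11 crossings, <D> = A^-13 + A^-9 + A^-5 - A^3, w = -5]
D3 (bracket A^-7 + A; 11 crossings at w = -3): V = -x^(-5/2) - x^(-1/2)
key observation: 3 classes among 3 diagrams; unequal V(x) rules out equality
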